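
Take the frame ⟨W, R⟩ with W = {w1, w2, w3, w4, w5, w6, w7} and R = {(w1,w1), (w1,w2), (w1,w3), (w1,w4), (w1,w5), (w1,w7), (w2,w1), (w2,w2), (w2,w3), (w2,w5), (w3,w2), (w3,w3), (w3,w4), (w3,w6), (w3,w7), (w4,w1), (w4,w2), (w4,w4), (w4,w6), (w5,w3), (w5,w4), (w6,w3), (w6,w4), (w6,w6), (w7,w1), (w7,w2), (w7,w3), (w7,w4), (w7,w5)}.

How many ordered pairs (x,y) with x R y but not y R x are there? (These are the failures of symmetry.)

10

Enumerating: (w1,w3), (w1,w5), (w2,w5), (w3,w4), (w4,w2), (w5,w3), (w5,w4), (w7,w2), (w7,w4), (w7,w5).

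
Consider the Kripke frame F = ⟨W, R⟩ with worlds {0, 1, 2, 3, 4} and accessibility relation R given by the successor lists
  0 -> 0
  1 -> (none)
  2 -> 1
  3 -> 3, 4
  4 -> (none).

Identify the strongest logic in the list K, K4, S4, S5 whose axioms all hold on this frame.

K4

Transitive (axiom 4): yes — every two-step R-path is closed by a direct edge.
Reflexive (axiom T): no — 1 is not related to itself.
Euclidean (axiom 5): no — 2 R 1 and 2 R 1, but not 1 R 1.
So F validates K, K4; S4 would additionally require R to be reflexive. The strongest is K4.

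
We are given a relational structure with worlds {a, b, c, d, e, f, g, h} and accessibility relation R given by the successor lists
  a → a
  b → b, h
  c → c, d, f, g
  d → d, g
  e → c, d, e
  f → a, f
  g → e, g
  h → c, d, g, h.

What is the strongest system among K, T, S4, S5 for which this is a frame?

T

Reflexive (axiom T): yes — every world is R-related to itself.
Transitive (axiom 4): no — b R h and h R c, but not b R c.
Euclidean (axiom 5): no — c R d and c R f, but not d R f.
So F validates K, T; S4 would additionally require R to be transitive. The strongest is T.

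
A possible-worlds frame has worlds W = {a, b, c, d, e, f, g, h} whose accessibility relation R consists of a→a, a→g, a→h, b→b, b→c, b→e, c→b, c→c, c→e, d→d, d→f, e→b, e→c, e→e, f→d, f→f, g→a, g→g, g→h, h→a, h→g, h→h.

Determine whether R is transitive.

Yes

Transitive: yes — every two-step R-path is closed by a direct edge.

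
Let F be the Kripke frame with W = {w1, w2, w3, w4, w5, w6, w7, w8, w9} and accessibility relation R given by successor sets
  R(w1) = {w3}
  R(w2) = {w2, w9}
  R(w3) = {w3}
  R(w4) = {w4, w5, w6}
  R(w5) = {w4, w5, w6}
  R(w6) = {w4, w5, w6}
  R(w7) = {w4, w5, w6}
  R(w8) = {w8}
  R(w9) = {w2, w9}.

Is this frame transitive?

Yes

Transitive: yes — every two-step R-path is closed by a direct edge.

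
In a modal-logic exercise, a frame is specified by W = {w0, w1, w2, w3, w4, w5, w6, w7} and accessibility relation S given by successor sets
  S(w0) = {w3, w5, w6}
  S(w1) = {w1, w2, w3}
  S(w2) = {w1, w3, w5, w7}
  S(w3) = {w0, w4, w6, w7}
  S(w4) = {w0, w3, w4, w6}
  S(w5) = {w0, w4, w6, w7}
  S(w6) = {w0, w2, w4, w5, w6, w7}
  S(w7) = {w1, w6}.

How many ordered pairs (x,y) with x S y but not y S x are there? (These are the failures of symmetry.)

11

Enumerating: (w1,w3), (w2,w3), (w2,w5), (w2,w7), (w3,w6), (w3,w7), (w4,w0), (w5,w4), (w5,w7), (w6,w2), (w7,w1).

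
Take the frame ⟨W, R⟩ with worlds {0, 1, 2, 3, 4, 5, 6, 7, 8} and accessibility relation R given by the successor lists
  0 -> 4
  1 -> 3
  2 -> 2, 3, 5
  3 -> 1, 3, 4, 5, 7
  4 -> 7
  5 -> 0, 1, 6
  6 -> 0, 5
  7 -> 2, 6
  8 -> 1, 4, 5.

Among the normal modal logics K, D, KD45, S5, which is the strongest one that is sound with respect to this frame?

D

Serial (axiom D): yes — every world has a successor (e.g. 0 R 4).
Euclidean (axiom 5): no — 2 R 5 and 2 R 3, but not 5 R 3.
Transitive (axiom 4): no — 0 R 4 and 4 R 7, but not 0 R 7.
Reflexive (axiom T): no — 0 is not related to itself.
So F validates K, D; KD45 would additionally require R to be Euclidean and transitive. The strongest is D.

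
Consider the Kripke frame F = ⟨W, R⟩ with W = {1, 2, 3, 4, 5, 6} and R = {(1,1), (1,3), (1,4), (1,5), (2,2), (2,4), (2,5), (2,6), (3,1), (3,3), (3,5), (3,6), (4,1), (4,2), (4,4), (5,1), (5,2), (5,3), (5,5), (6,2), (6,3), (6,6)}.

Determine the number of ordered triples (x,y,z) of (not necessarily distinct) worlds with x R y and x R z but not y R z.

22

Enumerating: (1,3,4), (1,4,3), (1,4,5), (1,5,4), (2,4,5), (2,4,6), (2,5,4), (2,5,6), (2,6,4), (2,6,5), (3,1,6), (3,5,6), … and 10 more.
Total: 22.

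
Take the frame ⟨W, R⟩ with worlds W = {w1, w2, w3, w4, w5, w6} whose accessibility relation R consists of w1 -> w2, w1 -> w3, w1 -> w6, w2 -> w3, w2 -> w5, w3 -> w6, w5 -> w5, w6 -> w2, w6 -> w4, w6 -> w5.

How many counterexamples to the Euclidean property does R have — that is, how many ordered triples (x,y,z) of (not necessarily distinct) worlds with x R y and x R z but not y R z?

Enumerating: (w1,w2,w2), (w1,w2,w6), (w1,w3,w2), (w1,w3,w3), (w1,w6,w3), (w1,w6,w6), (w2,w3,w3), (w2,w3,w5), (w2,w5,w3), (w3,w6,w6), (w6,w2,w2), (w6,w2,w4), (w6,w4,w2), (w6,w4,w4), (w6,w4,w5), (w6,w5,w2), (w6,w5,w4).

17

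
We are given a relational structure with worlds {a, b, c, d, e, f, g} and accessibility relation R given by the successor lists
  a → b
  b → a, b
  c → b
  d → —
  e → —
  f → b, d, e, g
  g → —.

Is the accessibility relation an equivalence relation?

Reflexive: no — a is not related to itself.
Symmetric: no — c R b but not b R c.
Transitive: no — c R b and b R a, but not c R a.
So R is not an equivalence relation.

No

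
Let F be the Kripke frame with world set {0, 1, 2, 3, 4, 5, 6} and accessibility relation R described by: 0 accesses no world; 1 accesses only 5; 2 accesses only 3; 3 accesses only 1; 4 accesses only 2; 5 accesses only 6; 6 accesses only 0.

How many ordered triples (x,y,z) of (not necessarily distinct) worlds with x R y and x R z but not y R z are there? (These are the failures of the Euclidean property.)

Enumerating: (1,5,5), (2,3,3), (3,1,1), (4,2,2), (5,6,6), (6,0,0).

6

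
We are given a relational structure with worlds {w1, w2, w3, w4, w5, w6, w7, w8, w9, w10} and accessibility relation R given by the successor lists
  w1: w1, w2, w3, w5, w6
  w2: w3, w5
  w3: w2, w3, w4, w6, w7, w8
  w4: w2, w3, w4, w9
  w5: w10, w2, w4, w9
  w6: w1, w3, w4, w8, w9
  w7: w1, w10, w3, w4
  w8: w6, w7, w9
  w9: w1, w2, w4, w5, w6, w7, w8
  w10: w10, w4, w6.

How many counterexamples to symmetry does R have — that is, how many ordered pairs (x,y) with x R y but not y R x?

Enumerating: (w1,w2), (w1,w3), (w1,w5), (w10,w4), (w10,w6), (w3,w8), (w4,w2), (w5,w10), (w5,w4), (w6,w4), (w7,w1), (w7,w10), (w7,w4), (w8,w7), (w9,w1), (w9,w2), (w9,w7).

17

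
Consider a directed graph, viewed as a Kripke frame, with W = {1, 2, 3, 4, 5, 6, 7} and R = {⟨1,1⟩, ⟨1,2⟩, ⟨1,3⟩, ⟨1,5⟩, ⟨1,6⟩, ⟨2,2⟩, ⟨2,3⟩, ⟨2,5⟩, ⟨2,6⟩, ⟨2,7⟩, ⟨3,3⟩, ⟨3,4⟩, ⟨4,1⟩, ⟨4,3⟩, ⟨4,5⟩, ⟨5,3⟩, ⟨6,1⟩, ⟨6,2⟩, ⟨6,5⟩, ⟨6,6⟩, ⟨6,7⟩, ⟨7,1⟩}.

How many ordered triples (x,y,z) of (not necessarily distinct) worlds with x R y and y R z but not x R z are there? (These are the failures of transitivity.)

Enumerating: (1,2,7), (1,3,4), (1,6,7), (2,3,4), (2,6,1), (2,7,1), (3,4,1), (3,4,5), (4,1,2), (4,1,6), (4,3,4), (5,3,4), … and 7 more.
Total: 19.

19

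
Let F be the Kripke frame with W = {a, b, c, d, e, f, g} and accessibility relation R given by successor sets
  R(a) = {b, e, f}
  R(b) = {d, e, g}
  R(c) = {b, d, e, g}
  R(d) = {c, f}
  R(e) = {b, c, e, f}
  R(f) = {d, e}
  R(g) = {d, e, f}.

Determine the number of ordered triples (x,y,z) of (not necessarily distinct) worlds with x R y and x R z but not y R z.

38

Enumerating: (a,b,b), (a,b,f), (a,f,b), (a,f,f), (b,d,d), (b,d,e), (b,d,g), (b,e,d), (b,e,g), (b,g,g), (c,b,b), (c,d,b), … and 26 more.
Total: 38.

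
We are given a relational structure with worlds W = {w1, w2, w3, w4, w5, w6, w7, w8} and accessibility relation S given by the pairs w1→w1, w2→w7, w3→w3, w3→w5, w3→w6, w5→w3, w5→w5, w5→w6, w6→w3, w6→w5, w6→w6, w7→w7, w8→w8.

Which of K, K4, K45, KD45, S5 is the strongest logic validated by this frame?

Transitive (axiom 4): yes — every two-step S-path is closed by a direct edge.
Euclidean (axiom 5): yes — any two successors of a common world are S-related.
Serial (axiom D): no — w4 has no S-successor.
Reflexive (axiom T): no — w2 is not related to itself.
So F validates K, K4, K45; KD45 would additionally require S to be serial. The strongest is K45.

K45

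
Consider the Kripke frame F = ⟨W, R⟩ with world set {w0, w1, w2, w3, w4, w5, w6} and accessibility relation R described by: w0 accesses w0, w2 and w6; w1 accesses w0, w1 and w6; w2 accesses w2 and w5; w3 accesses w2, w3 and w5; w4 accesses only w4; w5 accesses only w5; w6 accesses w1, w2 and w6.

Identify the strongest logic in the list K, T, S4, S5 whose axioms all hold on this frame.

T

Reflexive (axiom T): yes — every world is R-related to itself.
Transitive (axiom 4): no — w0 R w2 and w2 R w5, but not w0 R w5.
Euclidean (axiom 5): no — w0 R w2 and w0 R w6, but not w2 R w6.
So F validates K, T; S4 would additionally require R to be transitive. The strongest is T.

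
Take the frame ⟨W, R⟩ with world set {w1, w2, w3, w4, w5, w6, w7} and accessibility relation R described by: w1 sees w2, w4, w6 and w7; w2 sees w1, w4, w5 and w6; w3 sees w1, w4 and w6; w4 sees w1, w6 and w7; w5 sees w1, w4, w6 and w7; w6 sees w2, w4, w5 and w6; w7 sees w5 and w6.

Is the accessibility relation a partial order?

No

Reflexive: no — w1 is not related to itself.
Transitive: no — w1 R w2 and w2 R w5, but not w1 R w5.
Antisymmetric: no — w1 R w2 and w2 R w1 with w1 ≠ w2.
So R is not a partial order.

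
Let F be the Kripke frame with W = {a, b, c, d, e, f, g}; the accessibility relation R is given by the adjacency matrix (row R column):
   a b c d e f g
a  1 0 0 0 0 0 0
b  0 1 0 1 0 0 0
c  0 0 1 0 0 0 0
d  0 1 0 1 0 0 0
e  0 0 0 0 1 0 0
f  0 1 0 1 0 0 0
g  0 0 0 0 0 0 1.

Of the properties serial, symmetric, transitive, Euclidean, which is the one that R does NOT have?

Serial: yes — every world has a successor (e.g. a R a).
Symmetric: no — f R b but not b R f.
Transitive: yes — every two-step R-path is closed by a direct edge.
Euclidean: yes — any two successors of a common world are R-related.
Only symmetric fails.

symmetric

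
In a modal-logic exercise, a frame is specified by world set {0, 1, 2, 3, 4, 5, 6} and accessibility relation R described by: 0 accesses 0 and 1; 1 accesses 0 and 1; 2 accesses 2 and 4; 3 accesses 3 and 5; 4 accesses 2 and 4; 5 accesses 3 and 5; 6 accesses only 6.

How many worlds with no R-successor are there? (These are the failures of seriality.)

0

R is serial; there are no such worlds.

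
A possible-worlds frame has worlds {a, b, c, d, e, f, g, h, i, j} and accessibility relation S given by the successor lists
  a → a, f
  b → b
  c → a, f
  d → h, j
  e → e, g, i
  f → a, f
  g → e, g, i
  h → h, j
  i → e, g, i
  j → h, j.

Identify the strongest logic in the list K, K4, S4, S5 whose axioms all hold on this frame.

K4

Transitive (axiom 4): yes — every two-step S-path is closed by a direct edge.
Reflexive (axiom T): no — c is not related to itself.
Euclidean (axiom 5): yes — any two successors of a common world are S-related.
So F validates K, K4; S4 would additionally require S to be reflexive. The strongest is K4.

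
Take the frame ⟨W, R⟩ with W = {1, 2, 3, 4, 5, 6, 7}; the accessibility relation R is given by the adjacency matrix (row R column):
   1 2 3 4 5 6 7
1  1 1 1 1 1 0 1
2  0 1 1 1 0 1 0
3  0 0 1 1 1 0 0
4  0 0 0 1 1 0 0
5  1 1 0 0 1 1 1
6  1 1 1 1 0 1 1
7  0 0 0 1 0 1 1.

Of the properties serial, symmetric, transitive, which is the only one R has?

serial

Serial: yes — every world has a successor (e.g. 1 R 1).
Symmetric: no — 1 R 2 but not 2 R 1.
Transitive: no — 1 R 2 and 2 R 6, but not 1 R 6.
Only serial holds.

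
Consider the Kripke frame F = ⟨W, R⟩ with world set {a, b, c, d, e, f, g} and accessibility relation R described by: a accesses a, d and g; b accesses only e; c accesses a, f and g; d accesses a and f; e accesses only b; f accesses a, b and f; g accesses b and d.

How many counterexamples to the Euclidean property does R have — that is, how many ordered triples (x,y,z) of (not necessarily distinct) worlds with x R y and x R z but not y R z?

21

Enumerating: (a,d,d), (a,d,g), (a,g,a), (a,g,g), (b,e,e), (c,a,f), (c,f,g), (c,g,a), (c,g,f), (c,g,g), (d,a,f), (e,b,b), … and 9 more.
Total: 21.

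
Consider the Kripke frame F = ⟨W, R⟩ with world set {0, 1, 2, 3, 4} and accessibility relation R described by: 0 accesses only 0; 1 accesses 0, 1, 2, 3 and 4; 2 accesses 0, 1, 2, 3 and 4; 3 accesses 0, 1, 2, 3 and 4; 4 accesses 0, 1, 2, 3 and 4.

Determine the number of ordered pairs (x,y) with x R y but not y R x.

4

Enumerating: (1,0), (2,0), (3,0), (4,0).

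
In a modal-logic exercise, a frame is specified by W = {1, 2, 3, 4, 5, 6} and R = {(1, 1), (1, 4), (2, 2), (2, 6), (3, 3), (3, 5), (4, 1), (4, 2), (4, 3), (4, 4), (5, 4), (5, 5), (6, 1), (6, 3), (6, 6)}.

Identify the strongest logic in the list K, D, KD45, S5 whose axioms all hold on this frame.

Serial (axiom D): yes — every world has a successor (e.g. 1 R 1).
Euclidean (axiom 5): no — 4 R 1 and 4 R 2, but not 1 R 2.
Transitive (axiom 4): no — 1 R 4 and 4 R 2, but not 1 R 2.
Reflexive (axiom T): yes — every world is R-related to itself.
So F validates K, D; KD45 would additionally require R to be Euclidean and transitive. The strongest is D.

D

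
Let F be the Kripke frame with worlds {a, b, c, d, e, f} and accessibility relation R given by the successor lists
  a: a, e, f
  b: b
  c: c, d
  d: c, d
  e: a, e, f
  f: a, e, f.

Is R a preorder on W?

Yes

Reflexive: yes — every world is R-related to itself.
Transitive: yes — every two-step R-path is closed by a direct edge.
So R is a preorder.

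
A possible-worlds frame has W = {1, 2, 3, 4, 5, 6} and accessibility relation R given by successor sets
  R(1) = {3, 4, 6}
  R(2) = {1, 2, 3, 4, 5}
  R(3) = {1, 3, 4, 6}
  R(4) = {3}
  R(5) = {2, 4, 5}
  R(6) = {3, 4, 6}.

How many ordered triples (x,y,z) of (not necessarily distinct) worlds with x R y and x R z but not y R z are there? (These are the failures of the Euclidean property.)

Enumerating: (1,4,4), (1,4,6), (2,1,1), (2,1,2), (2,1,5), (2,3,2), (2,3,5), (2,4,1), (2,4,2), (2,4,4), (2,4,5), (2,5,1), … and 11 more.
Total: 23.

23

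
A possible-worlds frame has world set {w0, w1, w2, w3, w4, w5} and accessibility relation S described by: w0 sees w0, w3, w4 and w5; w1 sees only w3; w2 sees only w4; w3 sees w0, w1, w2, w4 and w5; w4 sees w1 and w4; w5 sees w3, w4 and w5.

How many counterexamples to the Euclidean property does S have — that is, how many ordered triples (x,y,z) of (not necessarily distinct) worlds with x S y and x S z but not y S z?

28

Enumerating: (w0,w3,w3), (w0,w4,w0), (w0,w4,w3), (w0,w4,w5), (w0,w5,w0), (w1,w3,w3), (w3,w0,w1), (w3,w0,w2), (w3,w1,w0), (w3,w1,w1), (w3,w1,w2), (w3,w1,w4), … and 16 more.
Total: 28.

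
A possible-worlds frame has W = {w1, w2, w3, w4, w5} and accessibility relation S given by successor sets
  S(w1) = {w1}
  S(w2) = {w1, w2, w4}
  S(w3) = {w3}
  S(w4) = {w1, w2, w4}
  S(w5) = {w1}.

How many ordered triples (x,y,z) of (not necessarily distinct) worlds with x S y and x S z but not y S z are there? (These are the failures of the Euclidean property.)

4

Enumerating: (w2,w1,w2), (w2,w1,w4), (w4,w1,w2), (w4,w1,w4).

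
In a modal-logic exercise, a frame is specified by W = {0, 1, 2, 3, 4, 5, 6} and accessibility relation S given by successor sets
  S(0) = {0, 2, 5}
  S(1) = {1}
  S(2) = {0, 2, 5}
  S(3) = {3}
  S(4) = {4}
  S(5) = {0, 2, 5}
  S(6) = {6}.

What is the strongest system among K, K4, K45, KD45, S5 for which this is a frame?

S5

Transitive (axiom 4): yes — every two-step S-path is closed by a direct edge.
Euclidean (axiom 5): yes — any two successors of a common world are S-related.
Serial (axiom D): yes — every world has a successor (e.g. 0 S 0).
Reflexive (axiom T): yes — every world is S-related to itself.
So F validates K, K4, K45, KD45, S5. The strongest is S5.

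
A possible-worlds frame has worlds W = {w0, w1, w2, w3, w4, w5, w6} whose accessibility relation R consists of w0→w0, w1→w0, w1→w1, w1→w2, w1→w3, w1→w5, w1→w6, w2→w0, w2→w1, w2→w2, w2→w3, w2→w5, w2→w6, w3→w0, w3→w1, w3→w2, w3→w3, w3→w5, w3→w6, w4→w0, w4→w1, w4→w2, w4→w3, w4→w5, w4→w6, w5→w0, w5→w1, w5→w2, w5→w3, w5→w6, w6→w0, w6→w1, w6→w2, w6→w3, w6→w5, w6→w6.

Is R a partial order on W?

No

Reflexive: no — w4 is not related to itself.
Transitive: no — w5 R w1 and w1 R w5, but not w5 R w5.
Antisymmetric: no — w1 R w2 and w2 R w1 with w1 ≠ w2.
So R is not a partial order.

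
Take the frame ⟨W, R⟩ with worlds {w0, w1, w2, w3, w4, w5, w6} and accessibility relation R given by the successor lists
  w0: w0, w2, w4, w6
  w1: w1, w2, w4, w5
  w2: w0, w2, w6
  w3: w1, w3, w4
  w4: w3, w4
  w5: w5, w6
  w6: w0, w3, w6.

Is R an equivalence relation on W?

No

Reflexive: yes — every world is R-related to itself.
Symmetric: no — w0 R w4 but not w4 R w0.
Transitive: no — w0 R w4 and w4 R w3, but not w0 R w3.
So R is not an equivalence relation.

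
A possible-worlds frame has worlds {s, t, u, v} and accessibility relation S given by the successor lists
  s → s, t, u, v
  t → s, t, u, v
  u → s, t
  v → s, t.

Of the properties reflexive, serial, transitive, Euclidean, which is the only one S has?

Reflexive: no — u is not related to itself.
Serial: yes — every world has a successor (e.g. s S s).
Transitive: no — u S s and s S v, but not u S v.
Euclidean: no — s S u and s S v, but not u S v.
Only serial holds.

serial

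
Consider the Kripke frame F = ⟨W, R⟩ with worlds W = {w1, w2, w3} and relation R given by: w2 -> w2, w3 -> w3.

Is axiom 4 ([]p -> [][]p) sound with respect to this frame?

The schema 4 characterises exactly the transitive frames.
Transitive: yes — every two-step R-path is closed by a direct edge.

Yes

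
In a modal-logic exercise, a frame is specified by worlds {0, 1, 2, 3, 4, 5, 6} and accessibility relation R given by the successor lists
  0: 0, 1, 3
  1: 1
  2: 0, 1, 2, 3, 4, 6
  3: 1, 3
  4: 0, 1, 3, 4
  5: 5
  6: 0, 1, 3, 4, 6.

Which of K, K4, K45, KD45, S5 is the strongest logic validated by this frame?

Transitive (axiom 4): yes — every two-step R-path is closed by a direct edge.
Euclidean (axiom 5): no — 0 R 1 and 0 R 3, but not 1 R 3.
Serial (axiom D): yes — every world has a successor (e.g. 0 R 0).
Reflexive (axiom T): yes — every world is R-related to itself.
So F validates K, K4; K45 would additionally require R to be Euclidean. The strongest is K4.

K4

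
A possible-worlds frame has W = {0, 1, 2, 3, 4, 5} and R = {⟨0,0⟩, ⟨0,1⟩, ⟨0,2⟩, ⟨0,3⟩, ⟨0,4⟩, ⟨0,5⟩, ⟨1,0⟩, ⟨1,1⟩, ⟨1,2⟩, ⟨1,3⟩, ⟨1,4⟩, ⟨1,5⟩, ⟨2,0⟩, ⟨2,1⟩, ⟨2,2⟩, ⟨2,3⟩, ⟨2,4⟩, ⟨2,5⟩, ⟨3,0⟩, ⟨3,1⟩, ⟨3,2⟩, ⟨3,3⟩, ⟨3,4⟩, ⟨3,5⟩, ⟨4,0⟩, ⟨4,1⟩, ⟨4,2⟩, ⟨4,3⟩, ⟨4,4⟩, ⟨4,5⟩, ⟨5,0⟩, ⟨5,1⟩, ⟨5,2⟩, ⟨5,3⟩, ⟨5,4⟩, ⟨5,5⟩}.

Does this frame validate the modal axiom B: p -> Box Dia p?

By correspondence theory, B is valid on a frame iff R is symmetric.
Symmetric: yes — every pair in R has its reverse in R.

Yes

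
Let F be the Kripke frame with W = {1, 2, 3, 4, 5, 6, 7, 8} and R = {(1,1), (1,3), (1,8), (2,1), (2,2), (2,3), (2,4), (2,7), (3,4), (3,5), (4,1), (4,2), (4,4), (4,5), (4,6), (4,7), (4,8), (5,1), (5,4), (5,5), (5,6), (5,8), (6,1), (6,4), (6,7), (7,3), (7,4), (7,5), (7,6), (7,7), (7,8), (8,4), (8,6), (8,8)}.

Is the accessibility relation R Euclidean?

Euclidean: no — 1 R 3 and 1 R 8, but not 3 R 8.

No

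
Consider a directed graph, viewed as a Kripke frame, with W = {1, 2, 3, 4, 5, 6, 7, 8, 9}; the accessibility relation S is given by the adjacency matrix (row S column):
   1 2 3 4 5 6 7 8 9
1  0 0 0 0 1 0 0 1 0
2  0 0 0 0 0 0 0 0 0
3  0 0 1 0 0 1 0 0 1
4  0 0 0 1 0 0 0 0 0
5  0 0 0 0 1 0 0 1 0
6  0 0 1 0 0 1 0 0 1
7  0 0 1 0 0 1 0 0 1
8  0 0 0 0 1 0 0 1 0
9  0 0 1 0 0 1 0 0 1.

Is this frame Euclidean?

Yes

Euclidean: yes — any two successors of a common world are S-related.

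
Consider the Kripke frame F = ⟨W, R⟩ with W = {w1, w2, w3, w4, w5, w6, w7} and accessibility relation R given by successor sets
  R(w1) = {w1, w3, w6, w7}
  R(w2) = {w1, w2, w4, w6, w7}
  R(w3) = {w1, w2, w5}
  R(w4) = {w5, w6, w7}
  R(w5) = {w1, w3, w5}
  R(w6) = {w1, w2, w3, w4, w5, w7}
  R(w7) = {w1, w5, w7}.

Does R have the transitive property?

Transitive: no — w1 R w3 and w3 R w2, but not w1 R w2.

No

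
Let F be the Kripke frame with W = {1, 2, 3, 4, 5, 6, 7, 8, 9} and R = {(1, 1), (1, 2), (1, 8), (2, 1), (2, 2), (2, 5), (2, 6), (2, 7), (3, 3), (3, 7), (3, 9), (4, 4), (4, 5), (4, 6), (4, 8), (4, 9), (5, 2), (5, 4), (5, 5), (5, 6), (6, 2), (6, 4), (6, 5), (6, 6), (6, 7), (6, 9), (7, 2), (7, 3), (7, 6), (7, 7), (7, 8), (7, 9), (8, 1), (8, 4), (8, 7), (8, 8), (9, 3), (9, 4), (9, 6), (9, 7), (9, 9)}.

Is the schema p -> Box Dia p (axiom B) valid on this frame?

Yes

Axiom B corresponds to the accessibility relation being symmetric.
Symmetric: yes — every pair in R has its reverse in R.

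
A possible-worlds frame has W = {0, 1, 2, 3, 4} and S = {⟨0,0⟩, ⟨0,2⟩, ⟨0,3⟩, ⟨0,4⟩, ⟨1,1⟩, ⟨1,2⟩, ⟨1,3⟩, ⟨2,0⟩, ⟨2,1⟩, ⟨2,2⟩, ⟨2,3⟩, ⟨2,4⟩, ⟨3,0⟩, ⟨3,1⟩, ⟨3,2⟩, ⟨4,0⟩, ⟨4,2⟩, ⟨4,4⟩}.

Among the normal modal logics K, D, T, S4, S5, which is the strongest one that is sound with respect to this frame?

Serial (axiom D): yes — every world has a successor (e.g. 0 S 0).
Reflexive (axiom T): no — 3 is not related to itself.
Transitive (axiom 4): no — 0 S 2 and 2 S 1, but not 0 S 1.
Euclidean (axiom 5): no — 0 S 3 and 0 S 4, but not 3 S 4.
So F validates K, D; T would additionally require S to be reflexive. The strongest is D.

D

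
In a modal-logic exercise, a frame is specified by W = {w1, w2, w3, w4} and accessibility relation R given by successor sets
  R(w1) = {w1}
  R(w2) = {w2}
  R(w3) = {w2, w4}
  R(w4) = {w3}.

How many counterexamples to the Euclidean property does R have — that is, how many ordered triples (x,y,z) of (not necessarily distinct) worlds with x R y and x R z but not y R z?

4

Enumerating: (w3,w2,w4), (w3,w4,w2), (w3,w4,w4), (w4,w3,w3).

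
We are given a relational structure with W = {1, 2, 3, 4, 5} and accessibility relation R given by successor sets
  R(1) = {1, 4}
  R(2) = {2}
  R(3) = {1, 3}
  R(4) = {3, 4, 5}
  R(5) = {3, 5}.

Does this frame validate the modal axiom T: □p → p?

The schema T characterises exactly the reflexive frames.
Reflexive: yes — every world is R-related to itself.

Yes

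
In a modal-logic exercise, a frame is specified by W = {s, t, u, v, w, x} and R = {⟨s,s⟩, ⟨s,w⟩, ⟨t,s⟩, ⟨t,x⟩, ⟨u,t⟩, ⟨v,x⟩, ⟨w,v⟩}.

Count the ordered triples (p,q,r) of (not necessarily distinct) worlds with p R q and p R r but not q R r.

Enumerating: (s,w,s), (s,w,w), (t,s,x), (t,x,s), (t,x,x), (u,t,t), (v,x,x), (w,v,v).

8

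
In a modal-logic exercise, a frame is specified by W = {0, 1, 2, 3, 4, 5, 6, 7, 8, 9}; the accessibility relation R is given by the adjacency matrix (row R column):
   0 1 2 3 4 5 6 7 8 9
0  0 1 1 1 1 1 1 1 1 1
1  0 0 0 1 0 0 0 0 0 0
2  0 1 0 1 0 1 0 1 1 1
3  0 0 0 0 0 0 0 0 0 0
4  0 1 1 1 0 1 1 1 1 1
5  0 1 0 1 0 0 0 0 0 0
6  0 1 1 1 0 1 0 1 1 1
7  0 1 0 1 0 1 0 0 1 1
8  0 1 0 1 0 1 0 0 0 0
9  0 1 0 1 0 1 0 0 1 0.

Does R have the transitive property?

Transitive: yes — every two-step R-path is closed by a direct edge.

Yes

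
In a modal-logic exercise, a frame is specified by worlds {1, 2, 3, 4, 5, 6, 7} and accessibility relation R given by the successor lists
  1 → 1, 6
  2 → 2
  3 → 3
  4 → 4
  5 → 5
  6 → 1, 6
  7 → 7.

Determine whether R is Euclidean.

Euclidean: yes — any two successors of a common world are R-related.

Yes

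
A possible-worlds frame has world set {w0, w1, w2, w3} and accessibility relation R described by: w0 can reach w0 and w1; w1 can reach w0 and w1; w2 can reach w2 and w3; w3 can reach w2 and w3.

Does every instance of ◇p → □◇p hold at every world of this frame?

The schema 5 characterises exactly the Euclidean frames.
Euclidean: yes — any two successors of a common world are R-related.

Yes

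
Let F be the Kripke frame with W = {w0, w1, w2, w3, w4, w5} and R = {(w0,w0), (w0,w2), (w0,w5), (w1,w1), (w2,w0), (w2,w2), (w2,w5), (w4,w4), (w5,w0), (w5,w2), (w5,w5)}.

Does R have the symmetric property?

Yes

Symmetric: yes — every pair in R has its reverse in R.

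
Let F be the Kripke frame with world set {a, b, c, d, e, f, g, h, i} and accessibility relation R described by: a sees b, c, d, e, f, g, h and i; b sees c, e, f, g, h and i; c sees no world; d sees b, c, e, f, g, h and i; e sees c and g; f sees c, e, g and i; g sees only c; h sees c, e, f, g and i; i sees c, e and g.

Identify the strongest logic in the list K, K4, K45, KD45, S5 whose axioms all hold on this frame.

Transitive (axiom 4): yes — every two-step R-path is closed by a direct edge.
Euclidean (axiom 5): no — a R b and a R d, but not b R d.
Serial (axiom D): no — c has no R-successor.
Reflexive (axiom T): no — a is not related to itself.
So F validates K, K4; K45 would additionally require R to be Euclidean. The strongest is K4.

K4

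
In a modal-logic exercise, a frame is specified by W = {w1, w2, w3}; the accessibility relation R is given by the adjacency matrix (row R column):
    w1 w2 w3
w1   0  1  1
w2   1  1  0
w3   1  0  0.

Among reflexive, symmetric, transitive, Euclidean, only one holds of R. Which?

symmetric

Reflexive: no — w1 is not related to itself.
Symmetric: yes — every pair in R has its reverse in R.
Transitive: no — w2 R w1 and w1 R w3, but not w2 R w3.
Euclidean: no — w1 R w2 and w1 R w3, but not w2 R w3.
Only symmetric holds.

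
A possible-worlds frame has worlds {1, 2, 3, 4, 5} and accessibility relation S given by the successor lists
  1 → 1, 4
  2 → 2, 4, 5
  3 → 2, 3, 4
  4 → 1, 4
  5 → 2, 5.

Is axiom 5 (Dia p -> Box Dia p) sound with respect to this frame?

The schema 5 characterises exactly the Euclidean frames.
Euclidean: no — 2 S 4 and 2 S 5, but not 4 S 5.

No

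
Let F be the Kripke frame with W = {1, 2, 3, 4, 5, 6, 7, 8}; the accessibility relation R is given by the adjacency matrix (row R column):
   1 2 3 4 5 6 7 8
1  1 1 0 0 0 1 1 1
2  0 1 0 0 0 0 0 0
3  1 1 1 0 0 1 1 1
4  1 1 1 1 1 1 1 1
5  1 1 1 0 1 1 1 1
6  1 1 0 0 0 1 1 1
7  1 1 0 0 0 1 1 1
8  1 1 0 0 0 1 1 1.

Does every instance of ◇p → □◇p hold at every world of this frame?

By correspondence theory, 5 is valid on a frame iff R is Euclidean.
Euclidean: no — 1 R 2 and 1 R 6, but not 2 R 6.

No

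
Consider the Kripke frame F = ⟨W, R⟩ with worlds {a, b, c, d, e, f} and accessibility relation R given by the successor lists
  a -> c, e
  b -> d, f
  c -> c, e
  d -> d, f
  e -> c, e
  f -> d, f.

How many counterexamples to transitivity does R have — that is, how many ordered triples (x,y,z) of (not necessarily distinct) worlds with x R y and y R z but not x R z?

R is transitive; there are no such tuples.

0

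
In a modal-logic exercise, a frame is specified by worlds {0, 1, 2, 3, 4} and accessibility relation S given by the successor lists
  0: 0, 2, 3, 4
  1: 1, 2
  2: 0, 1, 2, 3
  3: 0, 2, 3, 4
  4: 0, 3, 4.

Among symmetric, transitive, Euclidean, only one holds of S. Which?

symmetric

Symmetric: yes — every pair in S has its reverse in S.
Transitive: no — 0 S 2 and 2 S 1, but not 0 S 1.
Euclidean: no — 0 S 2 and 0 S 4, but not 2 S 4.
Only symmetric holds.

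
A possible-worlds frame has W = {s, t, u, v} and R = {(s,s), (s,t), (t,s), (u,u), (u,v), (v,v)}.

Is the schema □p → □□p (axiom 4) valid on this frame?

No

Axiom 4 corresponds to the accessibility relation being transitive.
Transitive: no — t R s and s R t, but not t R t.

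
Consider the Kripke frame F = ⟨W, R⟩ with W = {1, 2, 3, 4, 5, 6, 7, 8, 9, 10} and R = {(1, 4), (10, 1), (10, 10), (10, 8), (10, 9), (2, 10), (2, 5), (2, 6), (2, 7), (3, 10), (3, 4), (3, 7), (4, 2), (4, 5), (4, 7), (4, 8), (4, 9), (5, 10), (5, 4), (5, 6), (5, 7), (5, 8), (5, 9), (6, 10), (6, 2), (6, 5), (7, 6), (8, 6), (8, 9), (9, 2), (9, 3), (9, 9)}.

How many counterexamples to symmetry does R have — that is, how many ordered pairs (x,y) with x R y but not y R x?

Enumerating: (1,4), (10,1), (10,8), (10,9), (2,10), (2,5), (2,7), (3,10), (3,4), (3,7), (4,2), (4,7), … and 12 more.
Total: 24.

24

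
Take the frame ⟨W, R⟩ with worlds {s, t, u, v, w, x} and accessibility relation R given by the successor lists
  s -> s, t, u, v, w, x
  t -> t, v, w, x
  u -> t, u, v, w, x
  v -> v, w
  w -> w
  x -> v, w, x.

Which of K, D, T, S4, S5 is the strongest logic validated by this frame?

Serial (axiom D): yes — every world has a successor (e.g. s R s).
Reflexive (axiom T): yes — every world is R-related to itself.
Transitive (axiom 4): yes — every two-step R-path is closed by a direct edge.
Euclidean (axiom 5): no — s R t and s R u, but not t R u.
So F validates K, D, T, S4; S5 would additionally require R to be Euclidean. The strongest is S4.

S4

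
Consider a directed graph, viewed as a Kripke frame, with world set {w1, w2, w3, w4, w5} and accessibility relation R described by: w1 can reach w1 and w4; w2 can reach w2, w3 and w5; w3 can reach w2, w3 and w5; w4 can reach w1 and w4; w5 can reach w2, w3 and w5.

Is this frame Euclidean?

Yes

Euclidean: yes — any two successors of a common world are R-related.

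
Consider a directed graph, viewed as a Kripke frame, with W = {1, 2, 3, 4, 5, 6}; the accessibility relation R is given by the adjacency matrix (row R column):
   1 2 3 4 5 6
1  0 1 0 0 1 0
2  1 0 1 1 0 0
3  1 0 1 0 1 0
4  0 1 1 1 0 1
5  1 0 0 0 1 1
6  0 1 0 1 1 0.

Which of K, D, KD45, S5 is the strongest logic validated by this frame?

Serial (axiom D): yes — every world has a successor (e.g. 1 R 2).
Euclidean (axiom 5): no — 1 R 2 and 1 R 5, but not 2 R 5.
Transitive (axiom 4): no — 1 R 2 and 2 R 3, but not 1 R 3.
Reflexive (axiom T): no — 1 is not related to itself.
So F validates K, D; KD45 would additionally require R to be Euclidean and transitive. The strongest is D.

D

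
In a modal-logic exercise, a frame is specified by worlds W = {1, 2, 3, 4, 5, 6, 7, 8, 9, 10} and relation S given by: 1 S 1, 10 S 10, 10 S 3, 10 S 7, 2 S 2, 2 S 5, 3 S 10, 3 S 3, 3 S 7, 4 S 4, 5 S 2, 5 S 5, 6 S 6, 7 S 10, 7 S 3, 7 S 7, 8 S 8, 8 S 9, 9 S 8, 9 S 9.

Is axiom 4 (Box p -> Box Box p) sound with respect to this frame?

The schema 4 characterises exactly the transitive frames.
Transitive: yes — every two-step S-path is closed by a direct edge.

Yes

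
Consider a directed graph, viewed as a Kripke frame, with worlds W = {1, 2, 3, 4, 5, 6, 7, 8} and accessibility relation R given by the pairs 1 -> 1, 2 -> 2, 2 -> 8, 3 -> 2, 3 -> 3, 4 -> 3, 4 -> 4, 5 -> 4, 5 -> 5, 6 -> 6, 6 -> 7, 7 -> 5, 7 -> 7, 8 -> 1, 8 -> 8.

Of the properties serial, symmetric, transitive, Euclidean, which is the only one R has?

serial

Serial: yes — every world has a successor (e.g. 1 R 1).
Symmetric: no — 2 R 8 but not 8 R 2.
Transitive: no — 2 R 8 and 8 R 1, but not 2 R 1.
Euclidean: no — 2 R 8 and 2 R 2, but not 8 R 2.
Only serial holds.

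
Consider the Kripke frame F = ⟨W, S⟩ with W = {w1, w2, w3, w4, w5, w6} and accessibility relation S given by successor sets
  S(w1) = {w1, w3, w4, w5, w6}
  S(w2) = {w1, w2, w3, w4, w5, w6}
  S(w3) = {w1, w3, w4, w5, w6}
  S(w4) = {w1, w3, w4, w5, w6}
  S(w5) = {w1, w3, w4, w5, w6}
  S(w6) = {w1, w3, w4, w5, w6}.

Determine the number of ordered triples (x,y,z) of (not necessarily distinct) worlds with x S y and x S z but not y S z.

Enumerating: (w2,w1,w2), (w2,w3,w2), (w2,w4,w2), (w2,w5,w2), (w2,w6,w2).

5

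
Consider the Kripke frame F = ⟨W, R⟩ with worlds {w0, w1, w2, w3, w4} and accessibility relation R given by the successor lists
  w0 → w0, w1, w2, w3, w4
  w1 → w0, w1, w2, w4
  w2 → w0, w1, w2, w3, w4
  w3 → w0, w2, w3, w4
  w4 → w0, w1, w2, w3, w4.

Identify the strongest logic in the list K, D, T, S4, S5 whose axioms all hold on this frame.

Serial (axiom D): yes — every world has a successor (e.g. w0 R w0).
Reflexive (axiom T): yes — every world is R-related to itself.
Transitive (axiom 4): no — w1 R w0 and w0 R w3, but not w1 R w3.
Euclidean (axiom 5): no — w0 R w1 and w0 R w3, but not w1 R w3.
So F validates K, D, T; S4 would additionally require R to be transitive. The strongest is T.

T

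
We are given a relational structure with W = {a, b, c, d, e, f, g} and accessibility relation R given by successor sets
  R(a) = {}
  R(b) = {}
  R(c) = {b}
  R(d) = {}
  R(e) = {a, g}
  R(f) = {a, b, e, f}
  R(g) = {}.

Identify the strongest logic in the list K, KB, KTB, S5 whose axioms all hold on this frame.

Symmetric (axiom B): no — c R b but not b R c.
Reflexive (axiom T): no — a is not related to itself.
Euclidean (axiom 5): no — e R a and e R g, but not a R g.
So F validates K; KB would additionally require R to be symmetric. The strongest is K.

K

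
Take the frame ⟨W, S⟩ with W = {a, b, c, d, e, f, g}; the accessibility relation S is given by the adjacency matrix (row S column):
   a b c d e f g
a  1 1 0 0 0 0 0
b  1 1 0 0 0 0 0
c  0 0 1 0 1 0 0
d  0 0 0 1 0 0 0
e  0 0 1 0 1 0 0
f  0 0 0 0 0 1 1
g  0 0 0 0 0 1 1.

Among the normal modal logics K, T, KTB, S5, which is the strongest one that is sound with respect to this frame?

S5

Reflexive (axiom T): yes — every world is S-related to itself.
Symmetric (axiom B): yes — every pair in S has its reverse in S.
Euclidean (axiom 5): yes — any two successors of a common world are S-related.
So F validates K, T, KTB, S5. The strongest is S5.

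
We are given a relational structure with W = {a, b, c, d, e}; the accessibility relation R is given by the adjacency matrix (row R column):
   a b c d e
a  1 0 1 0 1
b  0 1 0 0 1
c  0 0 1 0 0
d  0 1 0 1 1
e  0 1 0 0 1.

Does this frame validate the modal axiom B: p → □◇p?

By correspondence theory, B is valid on a frame iff R is symmetric.
Symmetric: no — a R c but not c R a.

No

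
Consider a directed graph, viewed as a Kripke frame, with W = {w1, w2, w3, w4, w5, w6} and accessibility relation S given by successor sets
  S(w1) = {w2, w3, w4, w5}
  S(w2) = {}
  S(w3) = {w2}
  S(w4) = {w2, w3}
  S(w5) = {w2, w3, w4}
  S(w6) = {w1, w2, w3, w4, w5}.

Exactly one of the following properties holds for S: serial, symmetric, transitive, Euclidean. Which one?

transitive

Serial: no — w2 has no S-successor.
Symmetric: no — w1 S w2 but not w2 S w1.
Transitive: yes — every two-step S-path is closed by a direct edge.
Euclidean: no — w1 S w2 and w1 S w3, but not w2 S w3.
Only transitive holds.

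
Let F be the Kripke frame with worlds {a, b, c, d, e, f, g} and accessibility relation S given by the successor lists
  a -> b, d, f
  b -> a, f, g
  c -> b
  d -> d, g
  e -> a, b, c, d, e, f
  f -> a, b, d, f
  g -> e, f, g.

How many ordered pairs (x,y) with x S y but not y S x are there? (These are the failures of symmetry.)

Enumerating: (a,d), (b,g), (c,b), (d,g), (e,a), (e,b), (e,c), (e,d), (e,f), (f,d), (g,e), (g,f).

12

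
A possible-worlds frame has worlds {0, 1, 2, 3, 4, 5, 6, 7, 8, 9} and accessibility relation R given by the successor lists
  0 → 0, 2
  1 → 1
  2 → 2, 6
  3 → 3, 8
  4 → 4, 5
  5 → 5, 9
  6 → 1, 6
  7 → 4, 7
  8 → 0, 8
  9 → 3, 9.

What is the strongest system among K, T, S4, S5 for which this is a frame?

T

Reflexive (axiom T): yes — every world is R-related to itself.
Transitive (axiom 4): no — 0 R 2 and 2 R 6, but not 0 R 6.
Euclidean (axiom 5): no — 0 R 2 and 0 R 0, but not 2 R 0.
So F validates K, T; S4 would additionally require R to be transitive. The strongest is T.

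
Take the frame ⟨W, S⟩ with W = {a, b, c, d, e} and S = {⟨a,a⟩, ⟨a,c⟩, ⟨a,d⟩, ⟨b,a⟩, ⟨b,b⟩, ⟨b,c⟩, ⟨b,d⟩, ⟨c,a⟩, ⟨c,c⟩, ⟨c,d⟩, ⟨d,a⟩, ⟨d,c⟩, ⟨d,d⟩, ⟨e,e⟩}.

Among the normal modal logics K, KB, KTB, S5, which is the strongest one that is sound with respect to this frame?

Symmetric (axiom B): no — b S a but not a S b.
Reflexive (axiom T): yes — every world is S-related to itself.
Euclidean (axiom 5): no — b S a and b S b, but not a S b.
So F validates K; KB would additionally require S to be symmetric. The strongest is K.

K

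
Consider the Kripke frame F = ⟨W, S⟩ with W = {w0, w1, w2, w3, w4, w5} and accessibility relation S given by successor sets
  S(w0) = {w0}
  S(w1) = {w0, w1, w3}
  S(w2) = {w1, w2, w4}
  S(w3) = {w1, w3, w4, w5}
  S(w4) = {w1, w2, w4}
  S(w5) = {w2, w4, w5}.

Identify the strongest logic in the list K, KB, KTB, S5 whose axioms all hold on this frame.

Symmetric (axiom B): no — w1 S w0 but not w0 S w1.
Reflexive (axiom T): yes — every world is S-related to itself.
Euclidean (axiom 5): no — w1 S w0 and w1 S w3, but not w0 S w3.
So F validates K; KB would additionally require S to be symmetric. The strongest is K.

K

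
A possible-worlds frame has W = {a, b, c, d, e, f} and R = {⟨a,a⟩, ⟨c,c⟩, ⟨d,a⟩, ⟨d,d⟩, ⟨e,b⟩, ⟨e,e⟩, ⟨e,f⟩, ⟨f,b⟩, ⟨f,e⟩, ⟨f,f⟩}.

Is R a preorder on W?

Reflexive: no — b is not related to itself.
Transitive: yes — every two-step R-path is closed by a direct edge.
So R is not a preorder.

No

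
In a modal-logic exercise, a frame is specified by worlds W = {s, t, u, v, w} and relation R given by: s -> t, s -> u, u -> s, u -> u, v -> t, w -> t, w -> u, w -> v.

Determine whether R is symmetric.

No

Symmetric: no — s R t but not t R s.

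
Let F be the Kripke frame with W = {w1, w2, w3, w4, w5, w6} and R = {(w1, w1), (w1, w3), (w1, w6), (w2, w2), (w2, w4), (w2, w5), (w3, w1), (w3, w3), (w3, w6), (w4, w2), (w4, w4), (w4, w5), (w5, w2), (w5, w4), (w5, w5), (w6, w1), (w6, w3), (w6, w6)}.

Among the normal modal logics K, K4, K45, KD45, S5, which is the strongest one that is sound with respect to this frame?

Transitive (axiom 4): yes — every two-step R-path is closed by a direct edge.
Euclidean (axiom 5): yes — any two successors of a common world are R-related.
Serial (axiom D): yes — every world has a successor (e.g. w1 R w1).
Reflexive (axiom T): yes — every world is R-related to itself.
So F validates K, K4, K45, KD45, S5. The strongest is S5.

S5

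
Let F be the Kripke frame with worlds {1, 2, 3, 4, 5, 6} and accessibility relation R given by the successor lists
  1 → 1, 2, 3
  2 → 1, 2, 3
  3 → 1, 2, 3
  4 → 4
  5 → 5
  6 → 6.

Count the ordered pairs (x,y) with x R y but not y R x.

R is symmetric; there are no such tuples.

0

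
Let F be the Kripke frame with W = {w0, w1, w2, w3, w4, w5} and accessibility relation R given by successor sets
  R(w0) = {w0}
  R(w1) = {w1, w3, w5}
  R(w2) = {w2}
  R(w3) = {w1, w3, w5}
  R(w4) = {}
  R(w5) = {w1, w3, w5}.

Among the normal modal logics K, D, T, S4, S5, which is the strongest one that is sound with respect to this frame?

K

Serial (axiom D): no — w4 has no R-successor.
Reflexive (axiom T): no — w4 is not related to itself.
Transitive (axiom 4): yes — every two-step R-path is closed by a direct edge.
Euclidean (axiom 5): yes — any two successors of a common world are R-related.
So F validates K; D would additionally require R to be serial. The strongest is K.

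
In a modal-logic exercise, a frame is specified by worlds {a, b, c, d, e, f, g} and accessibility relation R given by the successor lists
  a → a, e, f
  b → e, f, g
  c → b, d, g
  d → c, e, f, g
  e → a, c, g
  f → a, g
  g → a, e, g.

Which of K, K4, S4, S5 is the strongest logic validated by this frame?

Transitive (axiom 4): no — a R e and e R c, but not a R c.
Reflexive (axiom T): no — b is not related to itself.
Euclidean (axiom 5): no — a R e and a R f, but not e R f.
So F validates K; K4 would additionally require R to be transitive. The strongest is K.

K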